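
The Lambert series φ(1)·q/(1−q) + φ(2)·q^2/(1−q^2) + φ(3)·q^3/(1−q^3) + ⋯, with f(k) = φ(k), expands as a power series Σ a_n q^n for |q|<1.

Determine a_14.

n=14: 1·14 2·7 7·2 14·1  φ→[1+1+6+6]=14

a_14 = 14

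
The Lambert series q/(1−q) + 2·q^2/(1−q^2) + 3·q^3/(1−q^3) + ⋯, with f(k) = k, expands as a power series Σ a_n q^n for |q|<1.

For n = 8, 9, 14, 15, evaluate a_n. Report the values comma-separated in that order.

15, 13, 24, 24

d|8:{1,2,4,8}  Σf=1+2+4+8=15
q^9  k|9↦f(k): 1:1 3:3 9:9  a_9=13
[q^14] f(14)=14,f(7)=7,f(2)=2,f(1)=1 ⇒ 24
q^15  k|15↦f(k): 15:15 5:5 3:3 1:1  a_15=24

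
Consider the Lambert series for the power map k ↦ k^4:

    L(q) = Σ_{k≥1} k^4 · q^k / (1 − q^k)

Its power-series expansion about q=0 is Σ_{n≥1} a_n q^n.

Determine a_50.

d|50:{1,2,5,10,25,50}  Σf=1+16+625+10000+390625+6250000=6651267

a_50 = 6651267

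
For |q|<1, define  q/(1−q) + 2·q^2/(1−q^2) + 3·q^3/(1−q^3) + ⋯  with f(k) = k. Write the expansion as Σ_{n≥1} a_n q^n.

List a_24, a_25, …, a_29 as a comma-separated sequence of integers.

60, 31, 42, 40, 56, 30

q^24  k|24↦f(k): 24:24 12:12 8:8 6:6 4:4 3:3 2:2 1:1  a_24=60
[q^25] f(25)=25,f(5)=5,f(1)=1 ⇒ 31
n=26: 26·1 13·2 2·13 1·26  f→[26+13+2+1]=42
[q^27] f(27)=27,f(9)=9,f(3)=3,f(1)=1 ⇒ 40
[q^28] f(28)=28,f(14)=14,f(7)=7,f(4)=4,f(2)=2,f(1)=1 ⇒ 56
d|29:{1,29}  Σf=1+29=30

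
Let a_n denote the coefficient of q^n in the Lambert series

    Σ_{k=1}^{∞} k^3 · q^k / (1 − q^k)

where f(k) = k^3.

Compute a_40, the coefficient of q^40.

a_40 = 73710

q^40  k|40↦f(k): 40:64000 20:8000 10:1000 8:512 5:125 4:64 2:8 1:1  a_40=73710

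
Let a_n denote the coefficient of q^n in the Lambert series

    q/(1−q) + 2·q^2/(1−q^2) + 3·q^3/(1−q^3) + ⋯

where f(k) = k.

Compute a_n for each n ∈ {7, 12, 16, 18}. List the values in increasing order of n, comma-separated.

n=7: 1·7 7·1  f→[1+7]=8
d|12:{1,2,3,4,6,12}  Σf=1+2+3+4+6+12=28
n=16: 1·16 2·8 4·4 8·2 16·1  f→[1+2+4+8+16]=31
q^18  k|18↦f(k): 18:18 9:9 6:6 3:3 2:2 1:1  a_18=39

8, 28, 31, 39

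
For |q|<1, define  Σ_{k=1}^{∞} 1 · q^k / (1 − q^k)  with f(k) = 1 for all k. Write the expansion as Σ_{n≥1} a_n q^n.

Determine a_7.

a_7 = 2

[q^7] f(7)=1,f(1)=1 ⇒ 2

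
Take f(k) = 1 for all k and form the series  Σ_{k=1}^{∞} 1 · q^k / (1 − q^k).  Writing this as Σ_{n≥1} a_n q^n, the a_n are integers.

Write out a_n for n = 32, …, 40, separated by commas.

n=32: 32·1 16·2 8·4 4·8 2·16 1·32  f→[1+1+1+1+1+1]=6
d|33:{33,11,3,1}  Σf=1+1+1+1=4
q^34  k|34↦f(k): 1:1 2:1 17:1 34:1  a_34=4
q^35  k|35↦f(k): 35:1 7:1 5:1 1:1  a_35=4
[q^36] f(1)=1,f(2)=1,f(3)=1,f(4)=1,f(6)=1,f(9)=1,f(12)=1,f(18)=1,f(36)=1 ⇒ 9
[q^37] f(1)=1,f(37)=1 ⇒ 2
[q^38] f(38)=1,f(19)=1,f(2)=1,f(1)=1 ⇒ 4
[q^39] f(1)=1,f(3)=1,f(13)=1,f(39)=1 ⇒ 4
q^40  k|40↦f(k): 1:1 2:1 4:1 5:1 8:1 10:1 20:1 40:1  a_40=8

6, 4, 4, 4, 9, 2, 4, 4, 8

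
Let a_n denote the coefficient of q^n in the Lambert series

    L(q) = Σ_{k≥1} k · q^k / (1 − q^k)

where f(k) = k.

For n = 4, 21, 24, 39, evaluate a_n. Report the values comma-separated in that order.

n=4: 1·4 2·2 4·1  f→[1+2+4]=7
[q^21] f(21)=21,f(7)=7,f(3)=3,f(1)=1 ⇒ 32
d|24:{24,12,8,6,4,3,2,1}  Σf=24+12+8+6+4+3+2+1=60
q^39  k|39↦f(k): 39:39 13:13 3:3 1:1  a_39=56

7, 32, 60, 56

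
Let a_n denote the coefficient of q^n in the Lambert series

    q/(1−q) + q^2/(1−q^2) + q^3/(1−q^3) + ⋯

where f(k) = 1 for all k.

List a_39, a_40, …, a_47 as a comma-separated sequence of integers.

q^39  k|39↦f(k): 39:1 13:1 3:1 1:1  a_39=4
[q^40] f(40)=1,f(20)=1,f(10)=1,f(8)=1,f(5)=1,f(4)=1,f(2)=1,f(1)=1 ⇒ 8
[q^41] f(1)=1,f(41)=1 ⇒ 2
[q^42] f(1)=1,f(2)=1,f(3)=1,f(6)=1,f(7)=1,f(14)=1,f(21)=1,f(42)=1 ⇒ 8
q^43  k|43↦f(k): 43:1 1:1  a_43=2
n=44: 44·1 22·2 11·4 4·11 2·22 1·44  f→[1+1+1+1+1+1]=6
[q^45] f(45)=1,f(15)=1,f(9)=1,f(5)=1,f(3)=1,f(1)=1 ⇒ 6
n=46: 1·46 2·23 23·2 46·1  f→[1+1+1+1]=4
q^47  k|47↦f(k): 1:1 47:1  a_47=2

4, 8, 2, 8, 2, 6, 6, 4, 2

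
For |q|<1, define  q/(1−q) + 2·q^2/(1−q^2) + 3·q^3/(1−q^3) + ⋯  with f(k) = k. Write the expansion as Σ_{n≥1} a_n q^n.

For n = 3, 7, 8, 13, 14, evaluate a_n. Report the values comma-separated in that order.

4, 8, 15, 14, 24

n=3: 1·3 3·1  f→[1+3]=4
[q^7] f(7)=7,f(1)=1 ⇒ 8
n=8: 8·1 4·2 2·4 1·8  f→[8+4+2+1]=15
[q^13] f(13)=13,f(1)=1 ⇒ 14
[q^14] f(1)=1,f(2)=2,f(7)=7,f(14)=14 ⇒ 24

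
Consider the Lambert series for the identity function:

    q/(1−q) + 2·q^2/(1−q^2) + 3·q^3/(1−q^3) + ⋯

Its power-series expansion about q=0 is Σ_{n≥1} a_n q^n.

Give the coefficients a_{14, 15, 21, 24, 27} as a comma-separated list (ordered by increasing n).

24, 24, 32, 60, 40

q^14  k|14↦f(k): 1:1 2:2 7:7 14:14  a_14=24
d|15:{15,5,3,1}  Σf=15+5+3+1=24
q^21  k|21↦f(k): 21:21 7:7 3:3 1:1  a_21=32
n=24: 24·1 12·2 8·3 6·4 4·6 3·8 2·12 1·24  f→[24+12+8+6+4+3+2+1]=60
n=27: 1·27 3·9 9·3 27·1  f→[1+3+9+27]=40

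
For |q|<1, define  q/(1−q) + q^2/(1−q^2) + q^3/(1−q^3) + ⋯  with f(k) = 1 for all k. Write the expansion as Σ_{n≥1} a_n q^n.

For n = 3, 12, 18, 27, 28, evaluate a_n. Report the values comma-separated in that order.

d|3:{1,3}  Σf=1+1=2
n=12: 12·1 6·2 4·3 3·4 2·6 1·12  f→[1+1+1+1+1+1]=6
n=18: 18·1 9·2 6·3 3·6 2·9 1·18  f→[1+1+1+1+1+1]=6
q^27  k|27↦f(k): 27:1 9:1 3:1 1:1  a_27=4
d|28:{1,2,4,7,14,28}  Σf=1+1+1+1+1+1=6

2, 6, 6, 4, 6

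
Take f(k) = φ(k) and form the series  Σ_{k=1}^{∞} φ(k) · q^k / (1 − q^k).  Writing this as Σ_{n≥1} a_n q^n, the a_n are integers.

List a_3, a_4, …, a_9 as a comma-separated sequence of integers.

n=3: 3·1 1·3  φ→[2+1]=3
q^4  k|4↦φ(k): 4:2 2:1 1:1  a_4=4
n=5: 5·1 1·5  φ→[4+1]=5
d|6:{6,3,2,1}  Σφ=2+2+1+1=6
n=7: 7·1 1·7  φ→[6+1]=7
q^8  k|8↦φ(k): 8:4 4:2 2:1 1:1  a_8=8
d|9:{9,3,1}  Σφ=6+2+1=9

3, 4, 5, 6, 7, 8, 9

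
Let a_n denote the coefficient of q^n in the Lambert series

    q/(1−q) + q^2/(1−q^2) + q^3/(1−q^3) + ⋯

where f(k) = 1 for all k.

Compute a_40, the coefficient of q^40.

[q^40] f(1)=1,f(2)=1,f(4)=1,f(5)=1,f(8)=1,f(10)=1,f(20)=1,f(40)=1 ⇒ 8

a_40 = 8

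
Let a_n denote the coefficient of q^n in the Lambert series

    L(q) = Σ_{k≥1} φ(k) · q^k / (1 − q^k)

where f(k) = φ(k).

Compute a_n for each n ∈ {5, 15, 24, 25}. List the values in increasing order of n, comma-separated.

n=5: 1·5 5·1  φ→[1+4]=5
d|15:{15,5,3,1}  Σφ=8+4+2+1=15
d|24:{1,2,3,4,6,8,12,24}  Σφ=1+1+2+2+2+4+4+8=24
q^25  k|25↦φ(k): 25:20 5:4 1:1  a_25=25

5, 15, 24, 25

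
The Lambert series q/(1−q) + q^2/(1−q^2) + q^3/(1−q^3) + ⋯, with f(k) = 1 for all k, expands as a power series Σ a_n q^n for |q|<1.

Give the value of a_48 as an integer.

a_48 = 10

n=48: 48·1 24·2 16·3 12·4 8·6 6·8 4·12 3·16 2·24 1·48  f→[1+1+1+1+1+1+1+1+1+1]=10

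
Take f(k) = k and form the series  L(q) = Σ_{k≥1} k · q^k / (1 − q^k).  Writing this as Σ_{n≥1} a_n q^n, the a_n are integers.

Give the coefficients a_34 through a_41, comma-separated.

d|34:{34,17,2,1}  Σf=34+17+2+1=54
q^35  k|35↦f(k): 1:1 5:5 7:7 35:35  a_35=48
n=36: 36·1 18·2 12·3 9·4 6·6 4·9 3·12 2·18 1·36  f→[36+18+12+9+6+4+3+2+1]=91
q^37  k|37↦f(k): 1:1 37:37  a_37=38
[q^38] f(1)=1,f(2)=2,f(19)=19,f(38)=38 ⇒ 60
d|39:{39,13,3,1}  Σf=39+13+3+1=56
n=40: 40·1 20·2 10·4 8·5 5·8 4·10 2·20 1·40  f→[40+20+10+8+5+4+2+1]=90
d|41:{1,41}  Σf=1+41=42

54, 48, 91, 38, 60, 56, 90, 42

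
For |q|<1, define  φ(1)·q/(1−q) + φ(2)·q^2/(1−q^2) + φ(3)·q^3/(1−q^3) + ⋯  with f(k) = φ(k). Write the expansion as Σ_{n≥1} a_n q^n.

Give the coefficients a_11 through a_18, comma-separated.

[q^11] φ(1)=1,φ(11)=10 ⇒ 11
d|12:{12,6,4,3,2,1}  Σφ=4+2+2+2+1+1=12
q^13  k|13↦φ(k): 1:1 13:12  a_13=13
d|14:{1,2,7,14}  Σφ=1+1+6+6=14
q^15  k|15↦φ(k): 1:1 3:2 5:4 15:8  a_15=15
q^16  k|16↦φ(k): 16:8 8:4 4:2 2:1 1:1  a_16=16
n=17: 1·17 17·1  φ→[1+16]=17
n=18: 18·1 9·2 6·3 3·6 2·9 1·18  φ→[6+6+2+2+1+1]=18

11, 12, 13, 14, 15, 16, 17, 18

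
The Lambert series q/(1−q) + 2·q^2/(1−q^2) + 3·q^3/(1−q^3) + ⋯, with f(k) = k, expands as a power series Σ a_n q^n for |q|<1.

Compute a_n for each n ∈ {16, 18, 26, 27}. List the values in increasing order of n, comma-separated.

31, 39, 42, 40

d|16:{1,2,4,8,16}  Σf=1+2+4+8+16=31
d|18:{1,2,3,6,9,18}  Σf=1+2+3+6+9+18=39
q^26  k|26↦f(k): 26:26 13:13 2:2 1:1  a_26=42
[q^27] f(27)=27,f(9)=9,f(3)=3,f(1)=1 ⇒ 40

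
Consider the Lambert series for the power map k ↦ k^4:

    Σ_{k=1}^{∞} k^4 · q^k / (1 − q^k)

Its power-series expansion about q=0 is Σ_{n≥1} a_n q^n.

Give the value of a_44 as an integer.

n=44: 1·44 2·22 4·11 11·4 22·2 44·1  f→[1+16+256+14641+234256+3748096]=3997266

a_44 = 3997266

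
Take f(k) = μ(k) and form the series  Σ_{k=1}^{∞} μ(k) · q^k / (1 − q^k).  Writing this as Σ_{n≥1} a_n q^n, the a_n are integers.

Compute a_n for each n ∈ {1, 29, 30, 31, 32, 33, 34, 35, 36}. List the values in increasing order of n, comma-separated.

1, 0, 0, 0, 0, 0, 0, 0, 0

q^1  k|1↦μ(k): 1:1  a_1=1
n=29: 1·29 29·1  μ→[1+(-1)]=0
[q^30] μ(1)=1,μ(2)=-1,μ(3)=-1,μ(5)=-1,μ(6)=1,μ(10)=1,μ(15)=1,μ(30)=-1 ⇒ 0
q^31  k|31↦μ(k): 1:1 31:-1  a_31=0
[q^32] μ(32)=0,μ(16)=0,μ(8)=0,μ(4)=0,μ(2)=-1,μ(1)=1 ⇒ 0
d|33:{33,11,3,1}  Σμ=1+(-1)+(-1)+1=0
q^34  k|34↦μ(k): 1:1 2:-1 17:-1 34:1  a_34=0
d|35:{35,7,5,1}  Σμ=1+(-1)+(-1)+1=0
q^36  k|36↦μ(k): 36:0 18:0 12:0 9:0 6:1 4:0 3:-1 2:-1 1:1  a_36=0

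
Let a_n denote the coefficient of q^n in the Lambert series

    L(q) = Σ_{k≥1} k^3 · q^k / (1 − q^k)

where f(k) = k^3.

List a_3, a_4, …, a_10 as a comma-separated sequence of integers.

d|3:{3,1}  Σf=27+1=28
[q^4] f(1)=1,f(2)=8,f(4)=64 ⇒ 73
[q^5] f(1)=1,f(5)=125 ⇒ 126
n=6: 1·6 2·3 3·2 6·1  f→[1+8+27+216]=252
q^7  k|7↦f(k): 1:1 7:343  a_7=344
n=8: 1·8 2·4 4·2 8·1  f→[1+8+64+512]=585
d|9:{1,3,9}  Σf=1+27+729=757
n=10: 1·10 2·5 5·2 10·1  f→[1+8+125+1000]=1134

28, 73, 126, 252, 344, 585, 757, 1134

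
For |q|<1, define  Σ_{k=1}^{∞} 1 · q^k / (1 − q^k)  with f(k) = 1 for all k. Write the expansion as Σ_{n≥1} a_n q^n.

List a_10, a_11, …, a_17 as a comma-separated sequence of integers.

4, 2, 6, 2, 4, 4, 5, 2

q^10  k|10↦f(k): 1:1 2:1 5:1 10:1  a_10=4
q^11  k|11↦f(k): 1:1 11:1  a_11=2
[q^12] f(1)=1,f(2)=1,f(3)=1,f(4)=1,f(6)=1,f(12)=1 ⇒ 6
q^13  k|13↦f(k): 13:1 1:1  a_13=2
d|14:{1,2,7,14}  Σf=1+1+1+1=4
n=15: 1·15 3·5 5·3 15·1  f→[1+1+1+1]=4
n=16: 16·1 8·2 4·4 2·8 1·16  f→[1+1+1+1+1]=5
d|17:{1,17}  Σf=1+1=2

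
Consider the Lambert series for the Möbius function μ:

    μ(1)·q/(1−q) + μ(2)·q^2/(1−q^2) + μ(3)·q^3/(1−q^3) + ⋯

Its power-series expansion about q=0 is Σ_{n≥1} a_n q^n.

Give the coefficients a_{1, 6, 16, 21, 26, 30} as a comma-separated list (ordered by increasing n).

q^1  k|1↦μ(k): 1:1  a_1=1
q^6  k|6↦μ(k): 6:1 3:-1 2:-1 1:1  a_6=0
n=16: 16·1 8·2 4·4 2·8 1·16  μ→[0+0+0+(-1)+1]=0
q^21  k|21↦μ(k): 21:1 7:-1 3:-1 1:1  a_21=0
[q^26] μ(26)=1,μ(13)=-1,μ(2)=-1,μ(1)=1 ⇒ 0
q^30  k|30↦μ(k): 1:1 2:-1 3:-1 5:-1 6:1 10:1 15:1 30:-1  a_30=0

1, 0, 0, 0, 0, 0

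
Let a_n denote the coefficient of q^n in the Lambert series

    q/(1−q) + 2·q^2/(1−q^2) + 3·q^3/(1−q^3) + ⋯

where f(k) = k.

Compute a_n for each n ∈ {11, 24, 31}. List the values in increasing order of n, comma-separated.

[q^11] f(11)=11,f(1)=1 ⇒ 12
n=24: 1·24 2·12 3·8 4·6 6·4 8·3 12·2 24·1  f→[1+2+3+4+6+8+12+24]=60
d|31:{1,31}  Σf=1+31=32

12, 60, 32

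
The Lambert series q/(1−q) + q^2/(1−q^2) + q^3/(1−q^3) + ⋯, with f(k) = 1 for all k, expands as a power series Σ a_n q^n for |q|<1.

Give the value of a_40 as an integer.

q^40  k|40↦f(k): 40:1 20:1 10:1 8:1 5:1 4:1 2:1 1:1  a_40=8

a_40 = 8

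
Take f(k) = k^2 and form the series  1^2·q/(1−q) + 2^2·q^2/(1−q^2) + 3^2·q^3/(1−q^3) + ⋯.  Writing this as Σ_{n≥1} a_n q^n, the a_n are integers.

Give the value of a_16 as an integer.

a_16 = 341

d|16:{1,2,4,8,16}  Σf=1+4+16+64+256=341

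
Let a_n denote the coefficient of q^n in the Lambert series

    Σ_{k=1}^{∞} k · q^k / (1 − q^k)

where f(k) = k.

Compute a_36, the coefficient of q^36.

a_36 = 91

n=36: 1·36 2·18 3·12 4·9 6·6 9·4 12·3 18·2 36·1  f→[1+2+3+4+6+9+12+18+36]=91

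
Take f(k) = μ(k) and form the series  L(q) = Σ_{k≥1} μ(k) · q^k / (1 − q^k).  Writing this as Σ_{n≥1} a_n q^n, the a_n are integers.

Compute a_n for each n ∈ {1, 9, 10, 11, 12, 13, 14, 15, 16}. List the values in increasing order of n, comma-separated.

[q^1] μ(1)=1 ⇒ 1
n=9: 1·9 3·3 9·1  μ→[1+(-1)+0]=0
n=10: 10·1 5·2 2·5 1·10  μ→[1+(-1)+(-1)+1]=0
[q^11] μ(11)=-1,μ(1)=1 ⇒ 0
q^12  k|12↦μ(k): 1:1 2:-1 3:-1 4:0 6:1 12:0  a_12=0
d|13:{13,1}  Σμ=(-1)+1=0
q^14  k|14↦μ(k): 1:1 2:-1 7:-1 14:1  a_14=0
n=15: 15·1 5·3 3·5 1·15  μ→[1+(-1)+(-1)+1]=0
n=16: 16·1 8·2 4·4 2·8 1·16  μ→[0+0+0+(-1)+1]=0

1, 0, 0, 0, 0, 0, 0, 0, 0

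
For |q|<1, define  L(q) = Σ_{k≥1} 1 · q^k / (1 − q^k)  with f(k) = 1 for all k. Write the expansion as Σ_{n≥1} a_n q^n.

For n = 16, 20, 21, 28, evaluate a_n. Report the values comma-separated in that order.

n=16: 1·16 2·8 4·4 8·2 16·1  f→[1+1+1+1+1]=5
q^20  k|20↦f(k): 20:1 10:1 5:1 4:1 2:1 1:1  a_20=6
q^21  k|21↦f(k): 21:1 7:1 3:1 1:1  a_21=4
n=28: 28·1 14·2 7·4 4·7 2·14 1·28  f→[1+1+1+1+1+1]=6

5, 6, 4, 6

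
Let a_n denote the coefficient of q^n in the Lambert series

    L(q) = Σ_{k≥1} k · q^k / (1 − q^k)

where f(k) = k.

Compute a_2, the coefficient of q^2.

q^2  k|2↦f(k): 2:2 1:1  a_2=3

a_2 = 3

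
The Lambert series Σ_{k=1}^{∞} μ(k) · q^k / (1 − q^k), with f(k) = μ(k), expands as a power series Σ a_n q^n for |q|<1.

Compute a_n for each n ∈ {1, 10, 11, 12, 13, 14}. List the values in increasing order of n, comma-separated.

q^1  k|1↦μ(k): 1:1  a_1=1
n=10: 1·10 2·5 5·2 10·1  μ→[1+(-1)+(-1)+1]=0
[q^11] μ(1)=1,μ(11)=-1 ⇒ 0
[q^12] μ(12)=0,μ(6)=1,μ(4)=0,μ(3)=-1,μ(2)=-1,μ(1)=1 ⇒ 0
[q^13] μ(1)=1,μ(13)=-1 ⇒ 0
[q^14] μ(1)=1,μ(2)=-1,μ(7)=-1,μ(14)=1 ⇒ 0

1, 0, 0, 0, 0, 0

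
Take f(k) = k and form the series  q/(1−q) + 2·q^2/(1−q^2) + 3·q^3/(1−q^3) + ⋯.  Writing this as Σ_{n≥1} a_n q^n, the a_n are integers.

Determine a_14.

a_14 = 24

d|14:{1,2,7,14}  Σf=1+2+7+14=24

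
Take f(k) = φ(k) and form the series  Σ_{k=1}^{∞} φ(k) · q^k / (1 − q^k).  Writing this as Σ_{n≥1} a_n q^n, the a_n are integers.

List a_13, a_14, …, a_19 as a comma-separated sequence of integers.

n=13: 1·13 13·1  φ→[1+12]=13
[q^14] φ(1)=1,φ(2)=1,φ(7)=6,φ(14)=6 ⇒ 14
[q^15] φ(1)=1,φ(3)=2,φ(5)=4,φ(15)=8 ⇒ 15
n=16: 16·1 8·2 4·4 2·8 1·16  φ→[8+4+2+1+1]=16
d|17:{17,1}  Σφ=16+1=17
q^18  k|18↦φ(k): 1:1 2:1 3:2 6:2 9:6 18:6  a_18=18
q^19  k|19↦φ(k): 1:1 19:18  a_19=19

13, 14, 15, 16, 17, 18, 19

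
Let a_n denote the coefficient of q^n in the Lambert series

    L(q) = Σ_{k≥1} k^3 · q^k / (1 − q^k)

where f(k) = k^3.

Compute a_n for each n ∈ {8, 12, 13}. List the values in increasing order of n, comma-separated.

q^8  k|8↦f(k): 1:1 2:8 4:64 8:512  a_8=585
d|12:{12,6,4,3,2,1}  Σf=1728+216+64+27+8+1=2044
q^13  k|13↦f(k): 13:2197 1:1  a_13=2198

585, 2044, 2198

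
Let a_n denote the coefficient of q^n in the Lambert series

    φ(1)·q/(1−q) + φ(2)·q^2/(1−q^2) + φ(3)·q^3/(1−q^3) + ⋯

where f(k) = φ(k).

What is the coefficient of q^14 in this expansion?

d|14:{1,2,7,14}  Σφ=1+1+6+6=14

a_14 = 14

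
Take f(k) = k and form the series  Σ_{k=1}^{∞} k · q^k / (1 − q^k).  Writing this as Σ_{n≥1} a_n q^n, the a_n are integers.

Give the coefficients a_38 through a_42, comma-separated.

60, 56, 90, 42, 96

d|38:{38,19,2,1}  Σf=38+19+2+1=60
d|39:{1,3,13,39}  Σf=1+3+13+39=56
[q^40] f(1)=1,f(2)=2,f(4)=4,f(5)=5,f(8)=8,f(10)=10,f(20)=20,f(40)=40 ⇒ 90
d|41:{1,41}  Σf=1+41=42
n=42: 1·42 2·21 3·14 6·7 7·6 14·3 21·2 42·1  f→[1+2+3+6+7+14+21+42]=96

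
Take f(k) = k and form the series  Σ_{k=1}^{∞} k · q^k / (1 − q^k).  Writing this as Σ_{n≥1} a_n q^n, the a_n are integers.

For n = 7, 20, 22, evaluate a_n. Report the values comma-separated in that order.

8, 42, 36

q^7  k|7↦f(k): 7:7 1:1  a_7=8
n=20: 20·1 10·2 5·4 4·5 2·10 1·20  f→[20+10+5+4+2+1]=42
q^22  k|22↦f(k): 22:22 11:11 2:2 1:1  a_22=36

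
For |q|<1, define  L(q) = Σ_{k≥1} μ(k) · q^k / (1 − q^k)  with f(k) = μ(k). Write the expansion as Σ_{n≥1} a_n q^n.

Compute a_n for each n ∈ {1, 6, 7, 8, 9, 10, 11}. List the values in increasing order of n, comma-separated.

d|1:{1}  Σμ=1=1
n=6: 6·1 3·2 2·3 1·6  μ→[1+(-1)+(-1)+1]=0
[q^7] μ(7)=-1,μ(1)=1 ⇒ 0
q^8  k|8↦μ(k): 8:0 4:0 2:-1 1:1  a_8=0
d|9:{9,3,1}  Σμ=0+(-1)+1=0
n=10: 1·10 2·5 5·2 10·1  μ→[1+(-1)+(-1)+1]=0
q^11  k|11↦μ(k): 1:1 11:-1  a_11=0

1, 0, 0, 0, 0, 0, 0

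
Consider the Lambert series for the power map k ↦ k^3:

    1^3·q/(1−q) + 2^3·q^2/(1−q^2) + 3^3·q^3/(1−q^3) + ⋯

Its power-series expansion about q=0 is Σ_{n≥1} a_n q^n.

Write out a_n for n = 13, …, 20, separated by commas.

2198, 3096, 3528, 4681, 4914, 6813, 6860, 9198

n=13: 1·13 13·1  f→[1+2197]=2198
[q^14] f(14)=2744,f(7)=343,f(2)=8,f(1)=1 ⇒ 3096
q^15  k|15↦f(k): 1:1 3:27 5:125 15:3375  a_15=3528
n=16: 16·1 8·2 4·4 2·8 1·16  f→[4096+512+64+8+1]=4681
[q^17] f(17)=4913,f(1)=1 ⇒ 4914
n=18: 1·18 2·9 3·6 6·3 9·2 18·1  f→[1+8+27+216+729+5832]=6813
q^19  k|19↦f(k): 19:6859 1:1  a_19=6860
n=20: 1·20 2·10 4·5 5·4 10·2 20·1  f→[1+8+64+125+1000+8000]=9198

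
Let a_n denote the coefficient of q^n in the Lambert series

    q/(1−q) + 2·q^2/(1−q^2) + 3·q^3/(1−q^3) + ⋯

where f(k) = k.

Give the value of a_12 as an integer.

a_12 = 28

[q^12] f(1)=1,f(2)=2,f(3)=3,f(4)=4,f(6)=6,f(12)=12 ⇒ 28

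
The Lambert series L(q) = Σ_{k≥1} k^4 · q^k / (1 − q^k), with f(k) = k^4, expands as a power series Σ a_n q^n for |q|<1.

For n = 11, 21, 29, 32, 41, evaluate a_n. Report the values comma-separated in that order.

14642, 196964, 707282, 1118481, 2825762

[q^11] f(11)=14641,f(1)=1 ⇒ 14642
q^21  k|21↦f(k): 21:194481 7:2401 3:81 1:1  a_21=196964
q^29  k|29↦f(k): 1:1 29:707281  a_29=707282
d|32:{1,2,4,8,16,32}  Σf=1+16+256+4096+65536+1048576=1118481
q^41  k|41↦f(k): 41:2825761 1:1  a_41=2825762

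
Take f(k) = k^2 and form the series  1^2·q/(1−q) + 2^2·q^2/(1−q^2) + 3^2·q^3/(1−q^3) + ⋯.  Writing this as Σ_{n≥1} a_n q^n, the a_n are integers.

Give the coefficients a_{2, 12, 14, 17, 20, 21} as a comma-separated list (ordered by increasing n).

5, 210, 250, 290, 546, 500

[q^2] f(2)=4,f(1)=1 ⇒ 5
n=12: 12·1 6·2 4·3 3·4 2·6 1·12  f→[144+36+16+9+4+1]=210
d|14:{14,7,2,1}  Σf=196+49+4+1=250
n=17: 17·1 1·17  f→[289+1]=290
n=20: 1·20 2·10 4·5 5·4 10·2 20·1  f→[1+4+16+25+100+400]=546
d|21:{21,7,3,1}  Σf=441+49+9+1=500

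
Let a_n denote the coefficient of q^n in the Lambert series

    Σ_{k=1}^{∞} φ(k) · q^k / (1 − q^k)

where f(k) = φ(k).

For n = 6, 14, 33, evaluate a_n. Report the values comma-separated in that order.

d|6:{6,3,2,1}  Σφ=2+2+1+1=6
n=14: 14·1 7·2 2·7 1·14  φ→[6+6+1+1]=14
[q^33] φ(1)=1,φ(3)=2,φ(11)=10,φ(33)=20 ⇒ 33

6, 14, 33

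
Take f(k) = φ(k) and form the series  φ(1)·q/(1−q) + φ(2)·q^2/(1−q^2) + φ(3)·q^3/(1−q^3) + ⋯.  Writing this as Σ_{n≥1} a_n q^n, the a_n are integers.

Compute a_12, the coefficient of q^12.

q^12  k|12↦φ(k): 1:1 2:1 3:2 4:2 6:2 12:4  a_12=12

a_12 = 12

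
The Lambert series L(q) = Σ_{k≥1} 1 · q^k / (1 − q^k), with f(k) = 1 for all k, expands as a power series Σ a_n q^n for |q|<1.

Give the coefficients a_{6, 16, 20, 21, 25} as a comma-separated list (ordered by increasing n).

d|6:{1,2,3,6}  Σf=1+1+1+1=4
d|16:{1,2,4,8,16}  Σf=1+1+1+1+1=5
d|20:{1,2,4,5,10,20}  Σf=1+1+1+1+1+1=6
[q^21] f(1)=1,f(3)=1,f(7)=1,f(21)=1 ⇒ 4
n=25: 1·25 5·5 25·1  f→[1+1+1]=3

4, 5, 6, 4, 3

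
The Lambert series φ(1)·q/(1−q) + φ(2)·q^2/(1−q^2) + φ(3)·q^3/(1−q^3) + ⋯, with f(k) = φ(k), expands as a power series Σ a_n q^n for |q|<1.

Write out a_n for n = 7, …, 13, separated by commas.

d|7:{7,1}  Σφ=6+1=7
[q^8] φ(8)=4,φ(4)=2,φ(2)=1,φ(1)=1 ⇒ 8
n=9: 1·9 3·3 9·1  φ→[1+2+6]=9
[q^10] φ(10)=4,φ(5)=4,φ(2)=1,φ(1)=1 ⇒ 10
[q^11] φ(11)=10,φ(1)=1 ⇒ 11
q^12  k|12↦φ(k): 1:1 2:1 3:2 4:2 6:2 12:4  a_12=12
[q^13] φ(1)=1,φ(13)=12 ⇒ 13

7, 8, 9, 10, 11, 12, 13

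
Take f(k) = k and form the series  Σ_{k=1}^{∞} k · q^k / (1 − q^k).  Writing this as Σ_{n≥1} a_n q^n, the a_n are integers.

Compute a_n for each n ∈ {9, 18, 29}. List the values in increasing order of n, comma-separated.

q^9  k|9↦f(k): 1:1 3:3 9:9  a_9=13
q^18  k|18↦f(k): 1:1 2:2 3:3 6:6 9:9 18:18  a_18=39
q^29  k|29↦f(k): 29:29 1:1  a_29=30

13, 39, 30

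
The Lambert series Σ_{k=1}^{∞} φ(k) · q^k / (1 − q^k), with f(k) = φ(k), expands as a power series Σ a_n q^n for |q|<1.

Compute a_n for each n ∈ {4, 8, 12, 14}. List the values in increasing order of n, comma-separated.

d|4:{1,2,4}  Σφ=1+1+2=4
n=8: 1·8 2·4 4·2 8·1  φ→[1+1+2+4]=8
q^12  k|12↦φ(k): 12:4 6:2 4:2 3:2 2:1 1:1  a_12=12
[q^14] φ(14)=6,φ(7)=6,φ(2)=1,φ(1)=1 ⇒ 14

4, 8, 12, 14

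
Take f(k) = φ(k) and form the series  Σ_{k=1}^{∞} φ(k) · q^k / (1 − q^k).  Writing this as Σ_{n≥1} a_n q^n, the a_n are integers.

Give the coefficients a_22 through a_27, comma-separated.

n=22: 1·22 2·11 11·2 22·1  φ→[1+1+10+10]=22
q^23  k|23↦φ(k): 1:1 23:22  a_23=23
d|24:{1,2,3,4,6,8,12,24}  Σφ=1+1+2+2+2+4+4+8=24
n=25: 25·1 5·5 1·25  φ→[20+4+1]=25
n=26: 26·1 13·2 2·13 1·26  φ→[12+12+1+1]=26
q^27  k|27↦φ(k): 27:18 9:6 3:2 1:1  a_27=27

22, 23, 24, 25, 26, 27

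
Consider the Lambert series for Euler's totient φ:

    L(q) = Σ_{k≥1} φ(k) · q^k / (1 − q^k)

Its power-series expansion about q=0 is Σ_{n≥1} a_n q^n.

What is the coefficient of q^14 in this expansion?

q^14  k|14↦φ(k): 14:6 7:6 2:1 1:1  a_14=14

a_14 = 14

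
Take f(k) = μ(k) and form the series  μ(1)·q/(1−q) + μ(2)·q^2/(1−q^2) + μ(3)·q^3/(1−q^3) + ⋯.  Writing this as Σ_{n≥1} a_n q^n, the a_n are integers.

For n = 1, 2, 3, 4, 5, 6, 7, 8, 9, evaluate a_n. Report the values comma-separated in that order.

1, 0, 0, 0, 0, 0, 0, 0, 0

n=1: 1·1  μ→[1]=1
[q^2] μ(1)=1,μ(2)=-1 ⇒ 0
q^3  k|3↦μ(k): 1:1 3:-1  a_3=0
d|4:{4,2,1}  Σμ=0+(-1)+1=0
q^5  k|5↦μ(k): 5:-1 1:1  a_5=0
q^6  k|6↦μ(k): 1:1 2:-1 3:-1 6:1  a_6=0
d|7:{7,1}  Σμ=(-1)+1=0
d|8:{1,2,4,8}  Σμ=1+(-1)+0+0=0
d|9:{9,3,1}  Σμ=0+(-1)+1=0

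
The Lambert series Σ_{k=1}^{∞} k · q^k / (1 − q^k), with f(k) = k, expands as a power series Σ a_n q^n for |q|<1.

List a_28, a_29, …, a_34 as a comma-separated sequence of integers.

n=28: 1·28 2·14 4·7 7·4 14·2 28·1  f→[1+2+4+7+14+28]=56
[q^29] f(29)=29,f(1)=1 ⇒ 30
n=30: 1·30 2·15 3·10 5·6 6·5 10·3 15·2 30·1  f→[1+2+3+5+6+10+15+30]=72
q^31  k|31↦f(k): 31:31 1:1  a_31=32
[q^32] f(1)=1,f(2)=2,f(4)=4,f(8)=8,f(16)=16,f(32)=32 ⇒ 63
q^33  k|33↦f(k): 1:1 3:3 11:11 33:33  a_33=48
[q^34] f(34)=34,f(17)=17,f(2)=2,f(1)=1 ⇒ 54

56, 30, 72, 32, 63, 48, 54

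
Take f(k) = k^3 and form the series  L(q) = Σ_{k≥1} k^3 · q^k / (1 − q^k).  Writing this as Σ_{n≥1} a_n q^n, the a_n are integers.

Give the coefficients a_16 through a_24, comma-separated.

[q^16] f(1)=1,f(2)=8,f(4)=64,f(8)=512,f(16)=4096 ⇒ 4681
q^17  k|17↦f(k): 1:1 17:4913  a_17=4914
q^18  k|18↦f(k): 1:1 2:8 3:27 6:216 9:729 18:5832  a_18=6813
[q^19] f(19)=6859,f(1)=1 ⇒ 6860
[q^20] f(1)=1,f(2)=8,f(4)=64,f(5)=125,f(10)=1000,f(20)=8000 ⇒ 9198
n=21: 1·21 3·7 7·3 21·1  f→[1+27+343+9261]=9632
d|22:{1,2,11,22}  Σf=1+8+1331+10648=11988
[q^23] f(23)=12167,f(1)=1 ⇒ 12168
q^24  k|24↦f(k): 24:13824 12:1728 8:512 6:216 4:64 3:27 2:8 1:1  a_24=16380

4681, 4914, 6813, 6860, 9198, 9632, 11988, 12168, 16380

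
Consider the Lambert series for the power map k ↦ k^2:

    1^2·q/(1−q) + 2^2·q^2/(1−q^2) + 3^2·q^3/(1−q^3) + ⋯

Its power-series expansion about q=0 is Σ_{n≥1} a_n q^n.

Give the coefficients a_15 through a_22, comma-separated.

260, 341, 290, 455, 362, 546, 500, 610

n=15: 15·1 5·3 3·5 1·15  f→[225+25+9+1]=260
q^16  k|16↦f(k): 1:1 2:4 4:16 8:64 16:256  a_16=341
[q^17] f(17)=289,f(1)=1 ⇒ 290
[q^18] f(18)=324,f(9)=81,f(6)=36,f(3)=9,f(2)=4,f(1)=1 ⇒ 455
q^19  k|19↦f(k): 19:361 1:1  a_19=362
n=20: 20·1 10·2 5·4 4·5 2·10 1·20  f→[400+100+25+16+4+1]=546
[q^21] f(21)=441,f(7)=49,f(3)=9,f(1)=1 ⇒ 500
q^22  k|22↦f(k): 1:1 2:4 11:121 22:484  a_22=610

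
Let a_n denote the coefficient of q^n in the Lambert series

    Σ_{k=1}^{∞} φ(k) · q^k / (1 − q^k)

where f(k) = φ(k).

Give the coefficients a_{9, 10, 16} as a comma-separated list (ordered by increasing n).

d|9:{9,3,1}  Σφ=6+2+1=9
q^10  k|10↦φ(k): 10:4 5:4 2:1 1:1  a_10=10
q^16  k|16↦φ(k): 1:1 2:1 4:2 8:4 16:8  a_16=16

9, 10, 16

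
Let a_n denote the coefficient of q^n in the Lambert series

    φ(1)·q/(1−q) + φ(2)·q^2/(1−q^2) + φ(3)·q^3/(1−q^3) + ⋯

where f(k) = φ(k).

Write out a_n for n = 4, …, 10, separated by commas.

q^4  k|4↦φ(k): 1:1 2:1 4:2  a_4=4
q^5  k|5↦φ(k): 1:1 5:4  a_5=5
q^6  k|6↦φ(k): 1:1 2:1 3:2 6:2  a_6=6
d|7:{7,1}  Σφ=6+1=7
n=8: 8·1 4·2 2·4 1·8  φ→[4+2+1+1]=8
n=9: 9·1 3·3 1·9  φ→[6+2+1]=9
[q^10] φ(1)=1,φ(2)=1,φ(5)=4,φ(10)=4 ⇒ 10

4, 5, 6, 7, 8, 9, 10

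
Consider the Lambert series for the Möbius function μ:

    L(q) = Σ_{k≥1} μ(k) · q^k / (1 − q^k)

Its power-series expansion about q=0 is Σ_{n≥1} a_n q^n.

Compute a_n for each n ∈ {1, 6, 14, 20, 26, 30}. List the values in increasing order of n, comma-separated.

q^1  k|1↦μ(k): 1:1  a_1=1
[q^6] μ(6)=1,μ(3)=-1,μ(2)=-1,μ(1)=1 ⇒ 0
d|14:{14,7,2,1}  Σμ=1+(-1)+(-1)+1=0
[q^20] μ(1)=1,μ(2)=-1,μ(4)=0,μ(5)=-1,μ(10)=1,μ(20)=0 ⇒ 0
d|26:{26,13,2,1}  Σμ=1+(-1)+(-1)+1=0
[q^30] μ(1)=1,μ(2)=-1,μ(3)=-1,μ(5)=-1,μ(6)=1,μ(10)=1,μ(15)=1,μ(30)=-1 ⇒ 0

1, 0, 0, 0, 0, 0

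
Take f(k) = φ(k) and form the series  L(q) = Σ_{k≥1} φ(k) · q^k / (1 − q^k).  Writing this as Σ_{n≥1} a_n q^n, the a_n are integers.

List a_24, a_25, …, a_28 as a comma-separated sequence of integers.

d|24:{1,2,3,4,6,8,12,24}  Σφ=1+1+2+2+2+4+4+8=24
q^25  k|25↦φ(k): 1:1 5:4 25:20  a_25=25
d|26:{1,2,13,26}  Σφ=1+1+12+12=26
q^27  k|27↦φ(k): 1:1 3:2 9:6 27:18  a_27=27
n=28: 1·28 2·14 4·7 7·4 14·2 28·1  φ→[1+1+2+6+6+12]=28

24, 25, 26, 27, 28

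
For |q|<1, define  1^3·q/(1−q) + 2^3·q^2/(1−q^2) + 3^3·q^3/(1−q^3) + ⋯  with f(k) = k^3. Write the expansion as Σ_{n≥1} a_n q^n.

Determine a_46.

d|46:{1,2,23,46}  Σf=1+8+12167+97336=109512

a_46 = 109512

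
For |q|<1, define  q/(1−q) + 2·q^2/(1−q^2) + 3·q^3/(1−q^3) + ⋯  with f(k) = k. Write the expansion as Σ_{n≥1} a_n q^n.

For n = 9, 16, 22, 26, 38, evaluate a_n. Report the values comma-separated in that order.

[q^9] f(9)=9,f(3)=3,f(1)=1 ⇒ 13
[q^16] f(16)=16,f(8)=8,f(4)=4,f(2)=2,f(1)=1 ⇒ 31
d|22:{1,2,11,22}  Σf=1+2+11+22=36
[q^26] f(1)=1,f(2)=2,f(13)=13,f(26)=26 ⇒ 42
[q^38] f(1)=1,f(2)=2,f(19)=19,f(38)=38 ⇒ 60

13, 31, 36, 42, 60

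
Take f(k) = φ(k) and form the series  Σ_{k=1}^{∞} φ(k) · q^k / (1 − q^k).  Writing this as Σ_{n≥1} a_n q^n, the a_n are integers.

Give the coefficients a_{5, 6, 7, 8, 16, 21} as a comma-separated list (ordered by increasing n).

q^5  k|5↦φ(k): 1:1 5:4  a_5=5
d|6:{6,3,2,1}  Σφ=2+2+1+1=6
q^7  k|7↦φ(k): 7:6 1:1  a_7=7
q^8  k|8↦φ(k): 1:1 2:1 4:2 8:4  a_8=8
q^16  k|16↦φ(k): 1:1 2:1 4:2 8:4 16:8  a_16=16
[q^21] φ(21)=12,φ(7)=6,φ(3)=2,φ(1)=1 ⇒ 21

5, 6, 7, 8, 16, 21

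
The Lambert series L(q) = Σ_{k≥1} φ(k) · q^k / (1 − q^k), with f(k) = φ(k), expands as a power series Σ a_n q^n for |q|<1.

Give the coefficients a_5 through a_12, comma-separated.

d|5:{1,5}  Σφ=1+4=5
[q^6] φ(6)=2,φ(3)=2,φ(2)=1,φ(1)=1 ⇒ 6
n=7: 1·7 7·1  φ→[1+6]=7
n=8: 1·8 2·4 4·2 8·1  φ→[1+1+2+4]=8
[q^9] φ(9)=6,φ(3)=2,φ(1)=1 ⇒ 9
[q^10] φ(1)=1,φ(2)=1,φ(5)=4,φ(10)=4 ⇒ 10
n=11: 11·1 1·11  φ→[10+1]=11
n=12: 12·1 6·2 4·3 3·4 2·6 1·12  φ→[4+2+2+2+1+1]=12

5, 6, 7, 8, 9, 10, 11, 12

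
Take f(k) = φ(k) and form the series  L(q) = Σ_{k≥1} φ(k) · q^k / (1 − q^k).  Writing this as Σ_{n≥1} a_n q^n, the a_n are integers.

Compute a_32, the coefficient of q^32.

n=32: 32·1 16·2 8·4 4·8 2·16 1·32  φ→[16+8+4+2+1+1]=32

a_32 = 32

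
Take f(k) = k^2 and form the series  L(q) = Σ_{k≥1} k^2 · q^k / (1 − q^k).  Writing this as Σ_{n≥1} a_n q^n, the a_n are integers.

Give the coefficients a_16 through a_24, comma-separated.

341, 290, 455, 362, 546, 500, 610, 530, 850

d|16:{16,8,4,2,1}  Σf=256+64+16+4+1=341
d|17:{17,1}  Σf=289+1=290
d|18:{18,9,6,3,2,1}  Σf=324+81+36+9+4+1=455
n=19: 19·1 1·19  f→[361+1]=362
[q^20] f(20)=400,f(10)=100,f(5)=25,f(4)=16,f(2)=4,f(1)=1 ⇒ 546
d|21:{1,3,7,21}  Σf=1+9+49+441=500
[q^22] f(1)=1,f(2)=4,f(11)=121,f(22)=484 ⇒ 610
q^23  k|23↦f(k): 23:529 1:1  a_23=530
n=24: 24·1 12·2 8·3 6·4 4·6 3·8 2·12 1·24  f→[576+144+64+36+16+9+4+1]=850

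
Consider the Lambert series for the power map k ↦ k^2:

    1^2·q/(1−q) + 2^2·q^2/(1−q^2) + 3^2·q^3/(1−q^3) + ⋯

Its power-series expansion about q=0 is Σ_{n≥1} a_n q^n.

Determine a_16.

a_16 = 341

[q^16] f(1)=1,f(2)=4,f(4)=16,f(8)=64,f(16)=256 ⇒ 341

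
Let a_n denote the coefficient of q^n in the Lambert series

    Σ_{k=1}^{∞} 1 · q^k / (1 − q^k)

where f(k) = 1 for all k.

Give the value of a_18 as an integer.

a_18 = 6

n=18: 18·1 9·2 6·3 3·6 2·9 1·18  f→[1+1+1+1+1+1]=6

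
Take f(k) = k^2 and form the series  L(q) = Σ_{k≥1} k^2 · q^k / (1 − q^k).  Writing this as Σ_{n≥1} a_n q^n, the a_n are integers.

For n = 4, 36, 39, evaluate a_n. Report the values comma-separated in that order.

q^4  k|4↦f(k): 4:16 2:4 1:1  a_4=21
d|36:{1,2,3,4,6,9,12,18,36}  Σf=1+4+9+16+36+81+144+324+1296=1911
q^39  k|39↦f(k): 39:1521 13:169 3:9 1:1  a_39=1700

21, 1911, 1700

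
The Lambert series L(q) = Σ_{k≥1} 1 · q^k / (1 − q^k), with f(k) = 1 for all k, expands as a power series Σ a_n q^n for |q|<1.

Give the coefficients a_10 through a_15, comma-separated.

q^10  k|10↦f(k): 10:1 5:1 2:1 1:1  a_10=4
d|11:{11,1}  Σf=1+1=2
q^12  k|12↦f(k): 12:1 6:1 4:1 3:1 2:1 1:1  a_12=6
[q^13] f(1)=1,f(13)=1 ⇒ 2
d|14:{14,7,2,1}  Σf=1+1+1+1=4
[q^15] f(15)=1,f(5)=1,f(3)=1,f(1)=1 ⇒ 4

4, 2, 6, 2, 4, 4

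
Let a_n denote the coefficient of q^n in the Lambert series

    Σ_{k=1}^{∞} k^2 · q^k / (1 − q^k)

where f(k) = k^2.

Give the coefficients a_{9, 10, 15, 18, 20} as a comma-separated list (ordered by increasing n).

q^9  k|9↦f(k): 1:1 3:9 9:81  a_9=91
n=10: 1·10 2·5 5·2 10·1  f→[1+4+25+100]=130
q^15  k|15↦f(k): 15:225 5:25 3:9 1:1  a_15=260
n=18: 18·1 9·2 6·3 3·6 2·9 1·18  f→[324+81+36+9+4+1]=455
n=20: 1·20 2·10 4·5 5·4 10·2 20·1  f→[1+4+16+25+100+400]=546

91, 130, 260, 455, 546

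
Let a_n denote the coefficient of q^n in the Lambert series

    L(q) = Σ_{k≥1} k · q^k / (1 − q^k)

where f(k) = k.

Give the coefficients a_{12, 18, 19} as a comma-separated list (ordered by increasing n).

28, 39, 20

q^12  k|12↦f(k): 12:12 6:6 4:4 3:3 2:2 1:1  a_12=28
n=18: 18·1 9·2 6·3 3·6 2·9 1·18  f→[18+9+6+3+2+1]=39
q^19  k|19↦f(k): 19:19 1:1  a_19=20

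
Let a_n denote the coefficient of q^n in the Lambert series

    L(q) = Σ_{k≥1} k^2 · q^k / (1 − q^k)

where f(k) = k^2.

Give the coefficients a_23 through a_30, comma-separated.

530, 850, 651, 850, 820, 1050, 842, 1300

n=23: 23·1 1·23  f→[529+1]=530
[q^24] f(24)=576,f(12)=144,f(8)=64,f(6)=36,f(4)=16,f(3)=9,f(2)=4,f(1)=1 ⇒ 850
q^25  k|25↦f(k): 25:625 5:25 1:1  a_25=651
d|26:{1,2,13,26}  Σf=1+4+169+676=850
[q^27] f(1)=1,f(3)=9,f(9)=81,f(27)=729 ⇒ 820
[q^28] f(28)=784,f(14)=196,f(7)=49,f(4)=16,f(2)=4,f(1)=1 ⇒ 1050
[q^29] f(1)=1,f(29)=841 ⇒ 842
d|30:{1,2,3,5,6,10,15,30}  Σf=1+4+9+25+36+100+225+900=1300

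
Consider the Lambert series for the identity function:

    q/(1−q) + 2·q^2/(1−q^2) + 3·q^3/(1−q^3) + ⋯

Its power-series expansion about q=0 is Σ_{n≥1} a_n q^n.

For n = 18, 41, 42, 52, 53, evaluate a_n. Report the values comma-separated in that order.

q^18  k|18↦f(k): 18:18 9:9 6:6 3:3 2:2 1:1  a_18=39
d|41:{41,1}  Σf=41+1=42
d|42:{1,2,3,6,7,14,21,42}  Σf=1+2+3+6+7+14+21+42=96
n=52: 1·52 2·26 4·13 13·4 26·2 52·1  f→[1+2+4+13+26+52]=98
q^53  k|53↦f(k): 1:1 53:53  a_53=54

39, 42, 96, 98, 54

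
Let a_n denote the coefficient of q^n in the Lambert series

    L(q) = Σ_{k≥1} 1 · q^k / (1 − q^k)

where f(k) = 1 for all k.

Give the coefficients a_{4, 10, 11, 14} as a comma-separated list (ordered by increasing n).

n=4: 1·4 2·2 4·1  f→[1+1+1]=3
d|10:{10,5,2,1}  Σf=1+1+1+1=4
q^11  k|11↦f(k): 1:1 11:1  a_11=2
q^14  k|14↦f(k): 1:1 2:1 7:1 14:1  a_14=4

3, 4, 2, 4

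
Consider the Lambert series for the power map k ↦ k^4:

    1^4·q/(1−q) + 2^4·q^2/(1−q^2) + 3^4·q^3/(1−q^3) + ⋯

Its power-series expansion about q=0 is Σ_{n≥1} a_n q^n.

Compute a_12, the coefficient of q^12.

n=12: 1·12 2·6 3·4 4·3 6·2 12·1  f→[1+16+81+256+1296+20736]=22386

a_12 = 22386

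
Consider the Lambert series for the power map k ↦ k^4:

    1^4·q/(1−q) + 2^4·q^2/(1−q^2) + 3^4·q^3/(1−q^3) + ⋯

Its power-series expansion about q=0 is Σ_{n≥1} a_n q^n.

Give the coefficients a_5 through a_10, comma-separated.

n=5: 5·1 1·5  f→[625+1]=626
[q^6] f(6)=1296,f(3)=81,f(2)=16,f(1)=1 ⇒ 1394
q^7  k|7↦f(k): 1:1 7:2401  a_7=2402
q^8  k|8↦f(k): 8:4096 4:256 2:16 1:1  a_8=4369
q^9  k|9↦f(k): 9:6561 3:81 1:1  a_9=6643
n=10: 1·10 2·5 5·2 10·1  f→[1+16+625+10000]=10642

626, 1394, 2402, 4369, 6643, 10642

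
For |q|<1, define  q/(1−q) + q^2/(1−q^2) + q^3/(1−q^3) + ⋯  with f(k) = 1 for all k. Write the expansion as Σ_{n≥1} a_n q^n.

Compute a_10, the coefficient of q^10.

[q^10] f(10)=1,f(5)=1,f(2)=1,f(1)=1 ⇒ 4

a_10 = 4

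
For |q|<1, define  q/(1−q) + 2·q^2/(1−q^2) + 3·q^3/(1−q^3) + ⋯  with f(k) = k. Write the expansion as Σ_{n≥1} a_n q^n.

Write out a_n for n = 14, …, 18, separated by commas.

n=14: 1·14 2·7 7·2 14·1  f→[1+2+7+14]=24
[q^15] f(1)=1,f(3)=3,f(5)=5,f(15)=15 ⇒ 24
d|16:{16,8,4,2,1}  Σf=16+8+4+2+1=31
d|17:{17,1}  Σf=17+1=18
q^18  k|18↦f(k): 1:1 2:2 3:3 6:6 9:9 18:18  a_18=39

24, 24, 31, 18, 39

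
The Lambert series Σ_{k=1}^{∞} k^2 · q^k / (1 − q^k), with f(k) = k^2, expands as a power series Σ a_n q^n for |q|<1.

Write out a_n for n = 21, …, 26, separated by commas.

d|21:{21,7,3,1}  Σf=441+49+9+1=500
[q^22] f(22)=484,f(11)=121,f(2)=4,f(1)=1 ⇒ 610
q^23  k|23↦f(k): 1:1 23:529  a_23=530
q^24  k|24↦f(k): 24:576 12:144 8:64 6:36 4:16 3:9 2:4 1:1  a_24=850
n=25: 1·25 5·5 25·1  f→[1+25+625]=651
q^26  k|26↦f(k): 26:676 13:169 2:4 1:1  a_26=850

500, 610, 530, 850, 651, 850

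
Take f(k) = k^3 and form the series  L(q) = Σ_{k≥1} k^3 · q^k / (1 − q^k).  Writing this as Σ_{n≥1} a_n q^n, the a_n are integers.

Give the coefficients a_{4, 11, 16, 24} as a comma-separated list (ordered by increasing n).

[q^4] f(4)=64,f(2)=8,f(1)=1 ⇒ 73
d|11:{11,1}  Σf=1331+1=1332
[q^16] f(1)=1,f(2)=8,f(4)=64,f(8)=512,f(16)=4096 ⇒ 4681
d|24:{24,12,8,6,4,3,2,1}  Σf=13824+1728+512+216+64+27+8+1=16380

73, 1332, 4681, 16380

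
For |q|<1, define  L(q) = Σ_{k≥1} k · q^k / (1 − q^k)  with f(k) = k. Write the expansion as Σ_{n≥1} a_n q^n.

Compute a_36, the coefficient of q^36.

n=36: 36·1 18·2 12·3 9·4 6·6 4·9 3·12 2·18 1·36  f→[36+18+12+9+6+4+3+2+1]=91

a_36 = 91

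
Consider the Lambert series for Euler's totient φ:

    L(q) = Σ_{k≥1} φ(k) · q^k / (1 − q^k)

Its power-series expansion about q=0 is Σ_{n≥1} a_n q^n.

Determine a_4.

q^4  k|4↦φ(k): 4:2 2:1 1:1  a_4=4

a_4 = 4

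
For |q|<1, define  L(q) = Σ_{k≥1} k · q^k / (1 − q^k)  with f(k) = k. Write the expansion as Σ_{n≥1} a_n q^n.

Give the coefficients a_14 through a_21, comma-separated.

24, 24, 31, 18, 39, 20, 42, 32

d|14:{1,2,7,14}  Σf=1+2+7+14=24
d|15:{1,3,5,15}  Σf=1+3+5+15=24
[q^16] f(1)=1,f(2)=2,f(4)=4,f(8)=8,f(16)=16 ⇒ 31
n=17: 17·1 1·17  f→[17+1]=18
d|18:{1,2,3,6,9,18}  Σf=1+2+3+6+9+18=39
[q^19] f(19)=19,f(1)=1 ⇒ 20
[q^20] f(1)=1,f(2)=2,f(4)=4,f(5)=5,f(10)=10,f(20)=20 ⇒ 42
d|21:{1,3,7,21}  Σf=1+3+7+21=32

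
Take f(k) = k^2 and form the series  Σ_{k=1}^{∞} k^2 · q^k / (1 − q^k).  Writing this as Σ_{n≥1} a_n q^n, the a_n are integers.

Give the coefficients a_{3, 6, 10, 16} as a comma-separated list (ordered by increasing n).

d|3:{1,3}  Σf=1+9=10
q^6  k|6↦f(k): 1:1 2:4 3:9 6:36  a_6=50
q^10  k|10↦f(k): 1:1 2:4 5:25 10:100  a_10=130
q^16  k|16↦f(k): 16:256 8:64 4:16 2:4 1:1  a_16=341

10, 50, 130, 341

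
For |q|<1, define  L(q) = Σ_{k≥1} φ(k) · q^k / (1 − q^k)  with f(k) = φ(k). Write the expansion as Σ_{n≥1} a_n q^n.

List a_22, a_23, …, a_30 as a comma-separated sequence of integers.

[q^22] φ(1)=1,φ(2)=1,φ(11)=10,φ(22)=10 ⇒ 22
d|23:{23,1}  Σφ=22+1=23
q^24  k|24↦φ(k): 24:8 12:4 8:4 6:2 4:2 3:2 2:1 1:1  a_24=24
n=25: 25·1 5·5 1·25  φ→[20+4+1]=25
d|26:{26,13,2,1}  Σφ=12+12+1+1=26
n=27: 27·1 9·3 3·9 1·27  φ→[18+6+2+1]=27
d|28:{1,2,4,7,14,28}  Σφ=1+1+2+6+6+12=28
d|29:{1,29}  Σφ=1+28=29
[q^30] φ(30)=8,φ(15)=8,φ(10)=4,φ(6)=2,φ(5)=4,φ(3)=2,φ(2)=1,φ(1)=1 ⇒ 30

22, 23, 24, 25, 26, 27, 28, 29, 30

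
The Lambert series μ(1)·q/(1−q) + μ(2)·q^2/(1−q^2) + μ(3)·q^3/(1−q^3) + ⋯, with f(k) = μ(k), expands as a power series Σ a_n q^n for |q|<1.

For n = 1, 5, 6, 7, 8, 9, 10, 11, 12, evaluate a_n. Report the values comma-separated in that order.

1, 0, 0, 0, 0, 0, 0, 0, 0

d|1:{1}  Σμ=1=1
n=5: 5·1 1·5  μ→[(-1)+1]=0
n=6: 6·1 3·2 2·3 1·6  μ→[1+(-1)+(-1)+1]=0
[q^7] μ(1)=1,μ(7)=-1 ⇒ 0
q^8  k|8↦μ(k): 1:1 2:-1 4:0 8:0  a_8=0
q^9  k|9↦μ(k): 1:1 3:-1 9:0  a_9=0
d|10:{10,5,2,1}  Σμ=1+(-1)+(-1)+1=0
[q^11] μ(11)=-1,μ(1)=1 ⇒ 0
q^12  k|12↦μ(k): 1:1 2:-1 3:-1 4:0 6:1 12:0  a_12=0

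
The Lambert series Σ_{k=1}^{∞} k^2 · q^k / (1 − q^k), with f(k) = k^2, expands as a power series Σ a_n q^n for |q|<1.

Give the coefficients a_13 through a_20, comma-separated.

[q^13] f(1)=1,f(13)=169 ⇒ 170
n=14: 14·1 7·2 2·7 1·14  f→[196+49+4+1]=250
d|15:{15,5,3,1}  Σf=225+25+9+1=260
d|16:{16,8,4,2,1}  Σf=256+64+16+4+1=341
[q^17] f(17)=289,f(1)=1 ⇒ 290
[q^18] f(18)=324,f(9)=81,f(6)=36,f(3)=9,f(2)=4,f(1)=1 ⇒ 455
n=19: 19·1 1·19  f→[361+1]=362
[q^20] f(1)=1,f(2)=4,f(4)=16,f(5)=25,f(10)=100,f(20)=400 ⇒ 546

170, 250, 260, 341, 290, 455, 362, 546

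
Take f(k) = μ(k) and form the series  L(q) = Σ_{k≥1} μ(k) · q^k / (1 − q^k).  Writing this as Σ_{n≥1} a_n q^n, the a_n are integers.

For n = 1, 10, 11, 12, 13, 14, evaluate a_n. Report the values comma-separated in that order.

1, 0, 0, 0, 0, 0

d|1:{1}  Σμ=1=1
d|10:{10,5,2,1}  Σμ=1+(-1)+(-1)+1=0
n=11: 11·1 1·11  μ→[(-1)+1]=0
[q^12] μ(12)=0,μ(6)=1,μ(4)=0,μ(3)=-1,μ(2)=-1,μ(1)=1 ⇒ 0
q^13  k|13↦μ(k): 13:-1 1:1  a_13=0
d|14:{14,7,2,1}  Σμ=1+(-1)+(-1)+1=0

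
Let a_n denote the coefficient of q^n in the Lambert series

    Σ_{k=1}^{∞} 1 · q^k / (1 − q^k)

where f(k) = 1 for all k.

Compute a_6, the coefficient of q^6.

a_6 = 4

[q^6] f(1)=1,f(2)=1,f(3)=1,f(6)=1 ⇒ 4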